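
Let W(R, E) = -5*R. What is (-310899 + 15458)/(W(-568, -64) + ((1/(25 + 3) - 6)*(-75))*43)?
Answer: -8272348/618095 ≈ -13.384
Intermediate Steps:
(-310899 + 15458)/(W(-568, -64) + ((1/(25 + 3) - 6)*(-75))*43) = (-310899 + 15458)/(-5*(-568) + ((1/(25 + 3) - 6)*(-75))*43) = -295441/(2840 + ((1/28 - 6)*(-75))*43) = -295441/(2840 - 167/28*(-75)*43) = -295441/(2840 + (12525/28)*43) = -295441/(2840 + 538575/28) = -295441/618095/28 = -295441*28/618095 = -8272348/618095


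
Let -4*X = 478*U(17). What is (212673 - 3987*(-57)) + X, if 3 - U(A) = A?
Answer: 441605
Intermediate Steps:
U(A) = 3 - A
X = 1673 (X = -239*(3 - 1*17)/2 = -239*(3 - 17)/2 = -239*(-14)/2 = -¼*(-6692) = 1673)
(212673 - 3987*(-57)) + X = (212673 - 3987*(-57)) + 1673 = (212673 + 227259) + 1673 = 439932 + 1673 = 441605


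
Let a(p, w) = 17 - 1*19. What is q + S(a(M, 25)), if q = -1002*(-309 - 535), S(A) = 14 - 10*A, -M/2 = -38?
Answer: 845722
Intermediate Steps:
M = 76 (M = -2*(-38) = 76)
a(p, w) = -2 (a(p, w) = 17 - 19 = -2)
q = 845688 (q = -1002*(-844) = 845688)
q + S(a(M, 25)) = 845688 + (14 - 10*(-2)) = 845688 + (14 + 20) = 845688 + 34 = 845722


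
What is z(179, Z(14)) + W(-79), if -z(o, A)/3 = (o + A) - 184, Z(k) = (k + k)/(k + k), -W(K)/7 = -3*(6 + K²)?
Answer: 131199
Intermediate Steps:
W(K) = 126 + 21*K² (W(K) = -(-21)*(6 + K²) = -7*(-18 - 3*K²) = 126 + 21*K²)
Z(k) = 1 (Z(k) = (2*k)/((2*k)) = (2*k)*(1/(2*k)) = 1)
z(o, A) = 552 - 3*A - 3*o (z(o, A) = -3*((o + A) - 184) = -3*((A + o) - 184) = -3*(-184 + A + o) = 552 - 3*A - 3*o)
z(179, Z(14)) + W(-79) = (552 - 3*1 - 3*179) + (126 + 21*(-79)²) = (552 - 3 - 537) + (126 + 21*6241) = 12 + (126 + 131061) = 12 + 131187 = 131199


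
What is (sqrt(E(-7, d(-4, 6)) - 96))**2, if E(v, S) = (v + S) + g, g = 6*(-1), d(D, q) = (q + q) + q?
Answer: -91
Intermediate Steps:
d(D, q) = 3*q (d(D, q) = 2*q + q = 3*q)
g = -6
E(v, S) = -6 + S + v (E(v, S) = (v + S) - 6 = (S + v) - 6 = -6 + S + v)
(sqrt(E(-7, d(-4, 6)) - 96))**2 = (sqrt((-6 + 3*6 - 7) - 96))**2 = (sqrt((-6 + 18 - 7) - 96))**2 = (sqrt(5 - 96))**2 = (sqrt(-91))**2 = (I*sqrt(91))**2 = -91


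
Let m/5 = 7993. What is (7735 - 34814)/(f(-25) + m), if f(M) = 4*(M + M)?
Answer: -27079/39765 ≈ -0.68098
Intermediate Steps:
f(M) = 8*M (f(M) = 4*(2*M) = 8*M)
m = 39965 (m = 5*7993 = 39965)
(7735 - 34814)/(f(-25) + m) = (7735 - 34814)/(8*(-25) + 39965) = -27079/(-200 + 39965) = -27079/39765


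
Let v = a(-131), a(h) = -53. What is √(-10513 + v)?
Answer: 3*I*√1174 ≈ 102.79*I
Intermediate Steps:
v = -53
√(-10513 + v) = √(-10513 - 53) = √(-10566) = 3*I*√1174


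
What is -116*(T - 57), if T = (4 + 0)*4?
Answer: 4756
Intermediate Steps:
T = 16 (T = 4*4 = 16)
-116*(T - 57) = -116*(16 - 57) = -116*(-41) = 4756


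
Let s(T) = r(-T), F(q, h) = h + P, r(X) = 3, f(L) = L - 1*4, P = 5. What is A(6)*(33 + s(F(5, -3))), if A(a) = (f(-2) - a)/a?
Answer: -72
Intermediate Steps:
f(L) = -4 + L (f(L) = L - 4 = -4 + L)
A(a) = (-6 - a)/a (A(a) = ((-4 - 2) - a)/a = (-6 - a)/a)
F(q, h) = 5 + h (F(q, h) = h + 5 = 5 + h)
s(T) = 3
A(6)*(33 + s(F(5, -3))) = ((-6 - 1*6)/6)*(33 + 3) = ((-6 - 6)/6)*36 = ((⅙)*(-12))*36 = -2*36 = -72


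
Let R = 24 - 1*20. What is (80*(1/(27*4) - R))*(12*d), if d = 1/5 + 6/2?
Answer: -110336/9 ≈ -12260.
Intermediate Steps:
d = 16/5 (d = 1*(⅕) + 6*(½) = ⅕ + 3 = 16/5 ≈ 3.2000)
R = 4 (R = 24 - 20 = 4)
(80*(1/(27*4) - R))*(12*d) = (80*(1/(27*4) - 1*4))*(12*(16/5)) = (80*((1/27)*(¼) - 4))*(192/5) = (80*(1/108 - 4))*(192/5) = (80*(-431/108))*(192/5) = -8620/27*192/5 = -110336/9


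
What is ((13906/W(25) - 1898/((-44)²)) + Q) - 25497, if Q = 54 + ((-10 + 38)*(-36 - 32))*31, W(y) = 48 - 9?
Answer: -3175374187/37752 ≈ -84111.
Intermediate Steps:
W(y) = 39
Q = -58970 (Q = 54 + (28*(-68))*31 = 54 - 1904*31 = 54 - 59024 = -58970)
((13906/W(25) - 1898/((-44)²)) + Q) - 25497 = ((13906/39 - 1898/((-44)²)) - 58970) - 25497 = ((13906*(1/39) - 1898/1936) - 58970) - 25497 = ((13906/39 - 1898*1/1936) - 58970) - 25497 = ((13906/39 - 949/968) - 58970) - 25497 = (13423997/37752 - 58970) - 25497 = -2212811443/37752 - 25497 = -3175374187/37752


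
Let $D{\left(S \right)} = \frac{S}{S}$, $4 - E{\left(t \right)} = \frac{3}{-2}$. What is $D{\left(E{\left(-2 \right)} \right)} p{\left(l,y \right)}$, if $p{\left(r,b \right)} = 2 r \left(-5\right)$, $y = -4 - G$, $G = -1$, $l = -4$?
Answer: $40$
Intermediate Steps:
$E{\left(t \right)} = \frac{11}{2}$ ($E{\left(t \right)} = 4 - \frac{3}{-2} = 4 - 3 \left(- \frac{1}{2}\right) = 4 - - \frac{3}{2} = 4 + \frac{3}{2} = \frac{11}{2}$)
$D{\left(S \right)} = 1$
$y = -3$ ($y = -4 - -1 = -4 + 1 = -3$)
$p{\left(r,b \right)} = - 10 r$
$D{\left(E{\left(-2 \right)} \right)} p{\left(l,y \right)} = 1 \left(\left(-10\right) \left(-4\right)\right) = 1 \cdot 40 = 40$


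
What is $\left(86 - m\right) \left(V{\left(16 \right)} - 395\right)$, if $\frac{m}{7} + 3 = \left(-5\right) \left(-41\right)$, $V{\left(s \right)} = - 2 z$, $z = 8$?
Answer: $545808$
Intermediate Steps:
$V{\left(s \right)} = -16$ ($V{\left(s \right)} = \left(-2\right) 8 = -16$)
$m = 1414$ ($m = -21 + 7 \left(\left(-5\right) \left(-41\right)\right) = -21 + 7 \cdot 205 = -21 + 1435 = 1414$)
$\left(86 - m\right) \left(V{\left(16 \right)} - 395\right) = \left(86 - 1414\right) \left(-16 - 395\right) = \left(86 - 1414\right) \left(-411\right) = \left(-1328\right) \left(-411\right) = 545808$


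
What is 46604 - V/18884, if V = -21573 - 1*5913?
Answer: 440048711/9442 ≈ 46605.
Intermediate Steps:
V = -27486 (V = -21573 - 5913 = -27486)
46604 - V/18884 = 46604 - (-27486)/18884 = 46604 - 1*(-13743/9442) = 46604 + 13743/9442 = 440048711/9442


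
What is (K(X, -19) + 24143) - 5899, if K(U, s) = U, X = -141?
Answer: 18103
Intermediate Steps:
(K(X, -19) + 24143) - 5899 = (-141 + 24143) - 5899 = 24002 - 5899 = 18103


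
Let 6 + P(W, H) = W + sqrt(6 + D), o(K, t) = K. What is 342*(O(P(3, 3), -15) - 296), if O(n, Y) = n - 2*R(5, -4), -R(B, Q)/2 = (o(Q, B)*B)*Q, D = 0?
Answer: 7182 + 342*sqrt(6) ≈ 8019.7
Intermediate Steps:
P(W, H) = -6 + W + sqrt(6) (P(W, H) = -6 + (W + sqrt(6 + 0)) = -6 + (W + sqrt(6)) = -6 + W + sqrt(6))
R(B, Q) = -2*B*Q**2 (R(B, Q) = -2*Q*B*Q = -2*B*Q*Q = -2*B*Q**2)
O(n, Y) = 320 + n (O(n, Y) = n - (-4)*5*(-4)**2 = n - (-4)*5*16 = n - 2*(-160) = n + 320 = 320 + n)
342*(O(P(3, 3), -15) - 296) = 342*((320 + (-6 + 3 + sqrt(6))) - 296) = 342*((320 + (-3 + sqrt(6))) - 296) = 342*((317 + sqrt(6)) - 296) = 342*(21 + sqrt(6)) = 7182 + 342*sqrt(6)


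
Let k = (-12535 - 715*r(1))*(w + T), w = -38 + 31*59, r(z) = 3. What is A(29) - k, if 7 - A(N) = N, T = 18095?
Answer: 291926458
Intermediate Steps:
A(N) = 7 - N
w = 1791 (w = -38 + 1829 = 1791)
k = -291926480 (k = (-12535 - 715*3)*(1791 + 18095) = (-12535 - 2145)*19886 = -14680*19886 = -291926480)
A(29) - k = (7 - 1*29) - 1*(-291926480) = (7 - 29) + 291926480 = -22 + 291926480 = 291926458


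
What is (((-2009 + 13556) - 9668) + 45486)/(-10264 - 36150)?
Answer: -47365/46414 ≈ -1.0205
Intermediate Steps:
(((-2009 + 13556) - 9668) + 45486)/(-10264 - 36150) = ((11547 - 9668) + 45486)/(-46414) = (1879 + 45486)*(-1/46414) = 47365*(-1/46414) = -47365/46414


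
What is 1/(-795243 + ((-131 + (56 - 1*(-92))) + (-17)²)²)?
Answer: -1/701607 ≈ -1.4253e-6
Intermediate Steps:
1/(-795243 + ((-131 + (56 - 1*(-92))) + (-17)²)²) = 1/(-795243 + ((-131 + (56 + 92)) + 289)²) = 1/(-795243 + ((-131 + 148) + 289)²) = 1/(-795243 + (17 + 289)²) = 1/(-795243 + 306²) = 1/(-795243 + 93636) = 1/(-701607) = -1/701607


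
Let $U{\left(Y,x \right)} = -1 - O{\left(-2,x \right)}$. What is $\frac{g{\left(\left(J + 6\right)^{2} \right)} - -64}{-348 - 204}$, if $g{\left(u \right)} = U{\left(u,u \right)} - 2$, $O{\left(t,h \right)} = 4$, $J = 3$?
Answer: $- \frac{19}{184} \approx -0.10326$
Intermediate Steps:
$U{\left(Y,x \right)} = -5$ ($U{\left(Y,x \right)} = -1 - 4 = -5$)
$g{\left(u \right)} = -7$ ($g{\left(u \right)} = -5 - 2 = -7$)
$\frac{g{\left(\left(J + 6\right)^{2} \right)} - -64}{-348 - 204} = \frac{-7 - -64}{-348 - 204} = \frac{-7 + \left(-28 + 92\right)}{-552} = \left(-7 + 64\right) \left(- \frac{1}{552}\right) = 57 \left(- \frac{1}{552}\right) = - \frac{19}{184}$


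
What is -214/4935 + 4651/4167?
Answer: 7353649/6854715 ≈ 1.0728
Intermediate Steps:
-214/4935 + 4651/4167 = 7353649/6854715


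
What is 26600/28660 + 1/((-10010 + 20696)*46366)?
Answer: 658971212513/710004319908 ≈ 0.92812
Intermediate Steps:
26600/28660 + 1/((-10010 + 20696)*46366) = 26600*(1/28660) + (1/46366)/10686 = 1330/1433 + (1/10686)*(1/46366) = 1330/1433 + 1/495467076 = 658971212513/710004319908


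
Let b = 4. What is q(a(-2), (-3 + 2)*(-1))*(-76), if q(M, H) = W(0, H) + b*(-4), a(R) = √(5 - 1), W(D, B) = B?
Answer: 1140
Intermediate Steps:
a(R) = 2 (a(R) = √4 = 2)
q(M, H) = -16 + H (q(M, H) = H + 4*(-4) = H - 16 = -16 + H)
q(a(-2), (-3 + 2)*(-1))*(-76) = (-16 + (-3 + 2)*(-1))*(-76) = (-16 - 1*(-1))*(-76) = (-16 + 1)*(-76) = -15*(-76) = 1140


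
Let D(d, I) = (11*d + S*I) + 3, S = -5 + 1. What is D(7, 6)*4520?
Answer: 253120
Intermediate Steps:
S = -4
D(d, I) = 3 - 4*I + 11*d (D(d, I) = (11*d - 4*I) + 3 = (-4*I + 11*d) + 3 = 3 - 4*I + 11*d)
D(7, 6)*4520 = (3 - 4*6 + 11*7)*4520 = (3 - 24 + 77)*4520 = 56*4520 = 253120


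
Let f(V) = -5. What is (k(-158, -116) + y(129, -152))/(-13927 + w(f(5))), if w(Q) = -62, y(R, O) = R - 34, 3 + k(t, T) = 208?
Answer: -100/4663 ≈ -0.021445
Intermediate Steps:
k(t, T) = 205 (k(t, T) = -3 + 208 = 205)
y(R, O) = -34 + R
(k(-158, -116) + y(129, -152))/(-13927 + w(f(5))) = (205 + (-34 + 129))/(-13927 - 62) = (205 + 95)/(-13989) = 300*(-1/13989) = -100/4663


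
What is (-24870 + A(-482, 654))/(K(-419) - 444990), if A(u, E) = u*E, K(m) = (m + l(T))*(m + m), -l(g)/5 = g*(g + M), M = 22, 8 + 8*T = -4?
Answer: 680196/445421 ≈ 1.5271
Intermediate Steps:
T = -3/2 (T = -1 + (⅛)*(-4) = -1 - ½ = -3/2 ≈ -1.5000)
l(g) = -5*g*(22 + g) (l(g) = -5*g*(g + 22) = -5*g*(22 + g))
K(m) = 2*m*(615/4 + m) (K(m) = (m - 5*(-3/2)*(22 - 3/2))*(m + m) = (m - 5*(-3/2)*41/2)*(2*m) = (m + 615/4)*(2*m) = (615/4 + m)*(2*m) = 2*m*(615/4 + m))
A(u, E) = E*u
(-24870 + A(-482, 654))/(K(-419) - 444990) = (-24870 + 654*(-482))/((½)*(-419)*(615 + 4*(-419)) - 444990) = (-24870 - 315228)/((½)*(-419)*(615 - 1676) - 444990) = -340098/((½)*(-419)*(-1061) - 444990) = -340098/(444559/2 - 444990) = -340098/(-445421/2) = -340098*(-2/445421) = 680196/445421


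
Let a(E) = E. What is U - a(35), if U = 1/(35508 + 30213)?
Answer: -2300234/65721 ≈ -35.000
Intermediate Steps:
U = 1/65721 ≈ 1.5216e-5
U - a(35) = 1/65721 - 1*35 = 1/65721 - 35 = -2300234/65721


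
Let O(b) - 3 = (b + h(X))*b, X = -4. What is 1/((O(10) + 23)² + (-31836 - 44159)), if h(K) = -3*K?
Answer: -1/15479 ≈ -6.4604e-5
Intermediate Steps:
O(b) = 3 + b*(12 + b) (O(b) = 3 + (b - 3*(-4))*b = 3 + (b + 12)*b = 3 + (12 + b)*b = 3 + b*(12 + b))
1/((O(10) + 23)² + (-31836 - 44159)) = 1/(((3 + 10² + 12*10) + 23)² + (-31836 - 44159)) = 1/(((3 + 100 + 120) + 23)² - 75995) = 1/((223 + 23)² - 75995) = 1/(246² - 75995) = 1/(60516 - 75995) = 1/(-15479) = -1/15479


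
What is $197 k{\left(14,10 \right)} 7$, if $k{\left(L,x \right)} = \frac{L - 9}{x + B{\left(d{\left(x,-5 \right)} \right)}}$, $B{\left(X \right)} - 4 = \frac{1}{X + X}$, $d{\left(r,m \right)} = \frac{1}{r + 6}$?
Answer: $\frac{6895}{22} \approx 313.41$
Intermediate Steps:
$d{\left(r,m \right)} = \frac{1}{6 + r}$
$B{\left(X \right)} = 4 + \frac{1}{2 X}$ ($B{\left(X \right)} = 4 + \frac{1}{X + X} = 4 + \frac{1}{2 X}$)
$k{\left(L,x \right)} = \frac{-9 + L}{7 + \frac{3 x}{2}}$ ($k{\left(L,x \right)} = \frac{L - 9}{x + \left(4 + \frac{1}{2 \frac{1}{6 + x}}\right)} = \frac{-9 + L}{x + \left(4 + \frac{6 + x}{2}\right)} = \frac{-9 + L}{x + \left(4 + \left(3 + \frac{x}{2}\right)\right)} = \frac{-9 + L}{x + \left(7 + \frac{x}{2}\right)} = \frac{-9 + L}{7 + \frac{3 x}{2}}$)
$197 k{\left(14,10 \right)} 7 = 197 \frac{2 \left(-9 + 14\right)}{14 + 3 \cdot 10} \cdot 7 = 197 \cdot 2 \frac{1}{14 + 30} \cdot 5 \cdot 7 = 197 \cdot 2 \cdot \frac{1}{44} \cdot 5 \cdot 7 = 197 \cdot \frac{5}{22} \cdot 7 = \frac{985}{22} \cdot 7 = \frac{6895}{22}$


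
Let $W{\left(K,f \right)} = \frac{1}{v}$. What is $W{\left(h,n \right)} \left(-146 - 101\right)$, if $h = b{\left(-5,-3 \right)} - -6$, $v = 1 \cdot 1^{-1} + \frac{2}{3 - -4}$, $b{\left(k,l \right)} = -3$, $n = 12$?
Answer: $- \frac{1729}{9} \approx -192.11$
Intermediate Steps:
$v = \frac{9}{7}$ ($v = 1 \cdot 1 + \frac{2}{3 + 4} = 1 + \frac{2}{7} = \frac{9}{7} \approx 1.2857$)
$h = 3$ ($h = -3 - -6 = -3 + 6 = 3$)
$W{\left(K,f \right)} = \frac{7}{9}$ ($W{\left(K,f \right)} = \frac{1}{\frac{9}{7}} = \frac{7}{9}$)
$W{\left(h,n \right)} \left(-146 - 101\right) = \frac{7 \left(-146 - 101\right)}{9} = \frac{7}{9} \left(-247\right) = - \frac{1729}{9}$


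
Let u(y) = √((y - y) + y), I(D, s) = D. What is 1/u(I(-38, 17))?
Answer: -I*√38/38 ≈ -0.16222*I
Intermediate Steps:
u(y) = √y (u(y) = √(0 + y) = √y)
1/u(I(-38, 17)) = 1/(√(-38)) = 1/(I*√38) = -I*√38/38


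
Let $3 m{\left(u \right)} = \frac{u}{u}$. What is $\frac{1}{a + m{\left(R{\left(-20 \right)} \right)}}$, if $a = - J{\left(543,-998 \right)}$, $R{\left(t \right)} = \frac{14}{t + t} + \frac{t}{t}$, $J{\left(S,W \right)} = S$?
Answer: $- \frac{3}{1628} \approx -0.0018428$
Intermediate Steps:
$R{\left(t \right)} = 1 + \frac{7}{t}$ ($R{\left(t \right)} = \frac{14}{2 t} + 1 = 14 \frac{1}{2 t} + 1 = \frac{7}{t} + 1 = 1 + \frac{7}{t}$)
$m{\left(u \right)} = \frac{1}{3}$ ($m{\left(u \right)} = \frac{u \frac{1}{u}}{3} = \frac{1}{3} \cdot 1 = \frac{1}{3}$)
$a = -543$ ($a = \left(-1\right) 543 = -543$)
$\frac{1}{a + m{\left(R{\left(-20 \right)} \right)}} = \frac{1}{-543 + \frac{1}{3}} = \frac{1}{- \frac{1628}{3}} = - \frac{3}{1628}$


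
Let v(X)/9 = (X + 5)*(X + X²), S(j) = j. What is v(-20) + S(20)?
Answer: -51280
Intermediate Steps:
v(X) = 9*(5 + X)*(X + X²) (v(X) = 9*((X + 5)*(X + X²)) = 9*((5 + X)*(X + X²)) = 9*(5 + X)*(X + X²))
v(-20) + S(20) = 9*(-20)*(5 + (-20)² + 6*(-20)) + 20 = 9*(-20)*(5 + 400 - 120) + 20 = 9*(-20)*285 + 20 = -51300 + 20 = -51280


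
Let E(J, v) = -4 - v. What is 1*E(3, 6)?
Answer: -10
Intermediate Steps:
1*E(3, 6) = 1*(-4 - 1*6) = 1*(-4 - 6) = 1*(-10) = -10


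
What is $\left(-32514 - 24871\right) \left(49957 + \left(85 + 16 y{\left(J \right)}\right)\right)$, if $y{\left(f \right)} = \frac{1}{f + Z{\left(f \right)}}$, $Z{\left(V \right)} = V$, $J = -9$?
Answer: $- \frac{25844482450}{9} \approx -2.8716 \cdot 10^{9}$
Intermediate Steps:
$y{\left(f \right)} = \frac{1}{2 f}$ ($y{\left(f \right)} = \frac{1}{f + f} = \frac{1}{2 f}$)
$\left(-32514 - 24871\right) \left(49957 + \left(85 + 16 y{\left(J \right)}\right)\right) = \left(-32514 - 24871\right) \left(49957 + \left(85 + 16 \frac{1}{2 \left(-9\right)}\right)\right) = - 57385 \left(49957 + \left(85 + 16 \cdot \frac{1}{2} \left(- \frac{1}{9}\right)\right)\right) = - 57385 \left(49957 + \left(85 + 16 \left(- \frac{1}{18}\right)\right)\right) = - 57385 \left(49957 + \left(85 - \frac{8}{9}\right)\right) = - 57385 \left(49957 + \frac{757}{9}\right) = \left(-57385\right) \frac{450370}{9} = - \frac{25844482450}{9}$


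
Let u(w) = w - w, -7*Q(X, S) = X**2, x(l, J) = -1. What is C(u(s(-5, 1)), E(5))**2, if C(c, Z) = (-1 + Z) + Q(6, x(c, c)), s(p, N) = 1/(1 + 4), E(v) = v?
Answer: 64/49 ≈ 1.3061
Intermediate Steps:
Q(X, S) = -X**2/7
s(p, N) = 1/5
u(w) = 0
C(c, Z) = -43/7 + Z (C(c, Z) = (-1 + Z) - 1/7*6**2 = (-1 + Z) - 1/7*36 = (-1 + Z) - 36/7 = -43/7 + Z)
C(u(s(-5, 1)), E(5))**2 = (-43/7 + 5)**2 = (-8/7)**2 = 64/49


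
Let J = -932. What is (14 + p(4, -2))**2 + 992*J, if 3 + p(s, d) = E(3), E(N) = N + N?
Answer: -924255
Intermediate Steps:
E(N) = 2*N
p(s, d) = 3 (p(s, d) = -3 + 2*3 = -3 + 6 = 3)
(14 + p(4, -2))**2 + 992*J = (14 + 3)**2 + 992*(-932) = 17**2 - 924544 = 289 - 924544 = -924255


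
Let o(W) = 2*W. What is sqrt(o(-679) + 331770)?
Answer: 2*sqrt(82603) ≈ 574.81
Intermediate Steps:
sqrt(o(-679) + 331770) = sqrt(2*(-679) + 331770) = sqrt(-1358 + 331770) = sqrt(330412) = 2*sqrt(82603)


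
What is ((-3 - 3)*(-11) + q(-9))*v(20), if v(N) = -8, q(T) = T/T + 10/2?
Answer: -576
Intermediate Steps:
q(T) = 6 (q(T) = 1 + 10*(½) = 1 + 5 = 6)
((-3 - 3)*(-11) + q(-9))*v(20) = ((-3 - 3)*(-11) + 6)*(-8) = (-6*(-11) + 6)*(-8) = (66 + 6)*(-8) = 72*(-8) = -576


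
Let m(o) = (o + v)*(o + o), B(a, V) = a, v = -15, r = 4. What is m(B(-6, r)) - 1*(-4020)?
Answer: 4272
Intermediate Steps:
m(o) = 2*o*(-15 + o) (m(o) = (o - 15)*(o + o) = (-15 + o)*(2*o) = 2*o*(-15 + o))
m(B(-6, r)) - 1*(-4020) = 2*(-6)*(-15 - 6) - 1*(-4020) = 2*(-6)*(-21) + 4020 = 252 + 4020 = 4272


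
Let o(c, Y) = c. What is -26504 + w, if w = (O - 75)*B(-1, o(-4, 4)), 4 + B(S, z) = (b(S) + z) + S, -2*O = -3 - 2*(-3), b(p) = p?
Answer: -25739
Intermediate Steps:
O = -3/2 (O = -(-3 - 2*(-3))/2 = -(-3 + 6)/2 = -½*3 = -3/2 ≈ -1.5000)
B(S, z) = -4 + z + 2*S (B(S, z) = -4 + ((S + z) + S) = -4 + (z + 2*S) = -4 + z + 2*S)
w = 765 (w = (-3/2 - 75)*(-4 - 4 + 2*(-1)) = -153*(-4 - 4 - 2)/2 = -153/2*(-10) = 765)
-26504 + w = -26504 + 765 = -25739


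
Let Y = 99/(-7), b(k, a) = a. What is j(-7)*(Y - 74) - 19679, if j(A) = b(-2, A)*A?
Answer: -23998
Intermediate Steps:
Y = -99/7 (Y = 99*(-⅐) = -99/7 ≈ -14.143)
j(A) = A² (j(A) = A*A = A²)
j(-7)*(Y - 74) - 19679 = (-7)²*(-99/7 - 74) - 19679 = 49*(-617/7) - 19679 = -4319 - 19679 = -23998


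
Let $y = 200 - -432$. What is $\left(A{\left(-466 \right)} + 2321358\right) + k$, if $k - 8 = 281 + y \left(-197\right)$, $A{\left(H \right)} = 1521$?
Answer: $2198664$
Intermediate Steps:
$y = 632$ ($y = 200 + 432 = 632$)
$k = -124215$ ($k = 8 + \left(281 + 632 \left(-197\right)\right) = 8 + \left(281 - 124504\right) = 8 - 124223 = -124215$)
$\left(A{\left(-466 \right)} + 2321358\right) + k = \left(1521 + 2321358\right) - 124215 = 2322879 - 124215 = 2198664$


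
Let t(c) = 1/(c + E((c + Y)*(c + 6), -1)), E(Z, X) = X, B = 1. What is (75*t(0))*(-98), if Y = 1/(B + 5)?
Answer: 7350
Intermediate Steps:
Y = ⅙ (Y = 1/(1 + 5) = 1/6 = ⅙ ≈ 0.16667)
t(c) = 1/(-1 + c) (t(c) = 1/(c - 1) = 1/(-1 + c))
(75*t(0))*(-98) = (75/(-1 + 0))*(-98) = (75/(-1))*(-98) = (75*(-1))*(-98) = -75*(-98) = 7350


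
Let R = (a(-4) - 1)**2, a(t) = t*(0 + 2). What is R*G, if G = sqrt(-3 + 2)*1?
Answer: 81*I ≈ 81.0*I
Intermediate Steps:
a(t) = 2*t (a(t) = t*2 = 2*t)
G = I (G = sqrt(-1)*1 = I*1 = I ≈ 1.0*I)
R = 81 (R = (2*(-4) - 1)**2 = (-8 - 1)**2 = (-9)**2 = 81)
R*G = 81*I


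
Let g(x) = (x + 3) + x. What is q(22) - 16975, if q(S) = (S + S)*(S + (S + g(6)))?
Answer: -14379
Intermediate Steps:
g(x) = 3 + 2*x (g(x) = (3 + x) + x = 3 + 2*x)
q(S) = 2*S*(15 + 2*S) (q(S) = (S + S)*(S + (S + (3 + 2*6))) = (2*S)*(S + (S + (3 + 12))) = (2*S)*(S + (S + 15)) = (2*S)*(S + (15 + S)) = (2*S)*(15 + 2*S) = 2*S*(15 + 2*S))
q(22) - 16975 = 2*22*(15 + 2*22) - 16975 = 2*22*(15 + 44) - 16975 = 2*22*59 - 16975 = 2596 - 16975 = -14379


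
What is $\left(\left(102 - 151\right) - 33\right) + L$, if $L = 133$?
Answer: $51$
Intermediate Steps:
$\left(\left(102 - 151\right) - 33\right) + L = \left(\left(102 - 151\right) - 33\right) + 133 = \left(-49 - 33\right) + 133 = -82 + 133 = 51$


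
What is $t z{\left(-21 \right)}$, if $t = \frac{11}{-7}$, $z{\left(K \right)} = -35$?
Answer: $55$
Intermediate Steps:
$t = - \frac{11}{7}$ ($t = 11 \left(- \frac{1}{7}\right) = - \frac{11}{7} \approx -1.5714$)
$t z{\left(-21 \right)} = \left(- \frac{11}{7}\right) \left(-35\right) = 55$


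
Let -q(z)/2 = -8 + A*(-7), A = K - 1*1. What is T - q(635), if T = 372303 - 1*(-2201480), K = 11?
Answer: 2573627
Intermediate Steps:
A = 10 (A = 11 - 1*1 = 11 - 1 = 10)
T = 2573783 (T = 372303 + 2201480 = 2573783)
q(z) = 156 (q(z) = -2*(-8 + 10*(-7)) = -2*(-8 - 70) = -2*(-78) = 156)
T - q(635) = 2573783 - 1*156 = 2573783 - 156 = 2573627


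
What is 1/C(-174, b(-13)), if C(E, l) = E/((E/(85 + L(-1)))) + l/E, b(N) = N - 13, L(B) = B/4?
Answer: 348/29545 ≈ 0.011779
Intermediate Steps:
L(B) = B/4 (L(B) = B*(1/4) = B/4)
b(N) = -13 + N
C(E, l) = 339/4 + l/E (C(E, l) = E/((E/(85 + (1/4)*(-1)))) + l/E = E/((E/(85 - 1/4))) + l/E = E/((E/(339/4))) + l/E = E/((4*E/339)) + l/E = E*(339/(4*E)) + l/E = 339/4 + l/E)
1/C(-174, b(-13)) = 1/(339/4 + (-13 - 13)/(-174)) = 1/(339/4 - 26*(-1/174)) = 1/(339/4 + 13/87) = 1/(29545/348) = 348/29545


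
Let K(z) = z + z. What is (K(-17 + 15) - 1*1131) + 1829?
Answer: 694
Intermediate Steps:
K(z) = 2*z
(K(-17 + 15) - 1*1131) + 1829 = (2*(-17 + 15) - 1*1131) + 1829 = (2*(-2) - 1131) + 1829 = (-4 - 1131) + 1829 = -1135 + 1829 = 694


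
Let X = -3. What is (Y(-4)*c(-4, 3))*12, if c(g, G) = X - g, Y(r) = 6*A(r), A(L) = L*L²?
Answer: -4608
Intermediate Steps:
A(L) = L³
Y(r) = 6*r³
c(g, G) = -3 - g
(Y(-4)*c(-4, 3))*12 = ((6*(-4)³)*(-3 - 1*(-4)))*12 = ((6*(-64))*(-3 + 4))*12 = -384*1*12 = -384*12 = -4608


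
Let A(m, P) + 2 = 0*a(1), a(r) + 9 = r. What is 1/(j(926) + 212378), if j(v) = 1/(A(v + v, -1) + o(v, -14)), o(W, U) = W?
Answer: 924/196237273 ≈ 4.7086e-6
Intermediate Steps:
a(r) = -9 + r
A(m, P) = -2 (A(m, P) = -2 + 0*(-9 + 1) = -2 + 0*(-8) = -2 + 0 = -2)
j(v) = 1/(-2 + v)
1/(j(926) + 212378) = 1/(1/(-2 + 926) + 212378) = 1/(1/924 + 212378) = 1/(196237273/924) = 924/196237273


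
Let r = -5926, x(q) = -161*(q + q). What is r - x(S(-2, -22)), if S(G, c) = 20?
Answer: 514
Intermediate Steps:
x(q) = -322*q
r - x(S(-2, -22)) = -5926 - (-322)*20 = -5926 - 1*(-6440) = -5926 + 6440 = 514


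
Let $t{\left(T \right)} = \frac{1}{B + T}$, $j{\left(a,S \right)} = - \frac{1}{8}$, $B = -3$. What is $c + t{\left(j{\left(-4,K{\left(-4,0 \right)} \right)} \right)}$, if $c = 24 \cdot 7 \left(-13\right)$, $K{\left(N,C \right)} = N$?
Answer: $- \frac{54608}{25} \approx -2184.3$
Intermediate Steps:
$j{\left(a,S \right)} = - \frac{1}{8}$ ($j{\left(a,S \right)} = \left(-1\right) \frac{1}{8} = - \frac{1}{8}$)
$t{\left(T \right)} = \frac{1}{-3 + T}$
$c = -2184$ ($c = 168 \left(-13\right) = -2184$)
$c + t{\left(j{\left(-4,K{\left(-4,0 \right)} \right)} \right)} = -2184 + \frac{1}{-3 - \frac{1}{8}} = -2184 + \frac{1}{- \frac{25}{8}} = -2184 - \frac{8}{25} = - \frac{54608}{25}$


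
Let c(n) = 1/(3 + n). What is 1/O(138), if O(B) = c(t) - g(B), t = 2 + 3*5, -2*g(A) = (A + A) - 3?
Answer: 20/2731 ≈ 0.0073233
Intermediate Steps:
g(A) = 3/2 - A (g(A) = -((A + A) - 3)/2 = -(2*A - 3)/2 = -(-3 + 2*A)/2 = 3/2 - A)
t = 17 (t = 2 + 15 = 17)
O(B) = -29/20 + B (O(B) = 1/(3 + 17) - (3/2 - B) = 1/20 + (-3/2 + B) = -29/20 + B)
1/O(138) = 1/(-29/20 + 138) = 1/(2731/20) = 20/2731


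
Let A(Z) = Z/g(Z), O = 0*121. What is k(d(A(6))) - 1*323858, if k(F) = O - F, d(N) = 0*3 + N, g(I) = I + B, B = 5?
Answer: -3562444/11 ≈ -3.2386e+5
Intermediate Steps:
g(I) = 5 + I (g(I) = I + 5 = 5 + I)
O = 0
A(Z) = Z/(5 + Z)
d(N) = N (d(N) = 0 + N = N)
k(F) = -F (k(F) = 0 - F = -F)
k(d(A(6))) - 1*323858 = -6/(5 + 6) - 1*323858 = -6/11 - 323858 = -3562444/11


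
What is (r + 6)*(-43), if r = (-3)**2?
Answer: -645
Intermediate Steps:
r = 9
(r + 6)*(-43) = (9 + 6)*(-43) = 15*(-43) = -645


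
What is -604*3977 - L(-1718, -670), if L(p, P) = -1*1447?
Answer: -2400661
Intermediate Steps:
L(p, P) = -1447
-604*3977 - L(-1718, -670) = -604*3977 - 1*(-1447) = -2402108 + 1447 = -2400661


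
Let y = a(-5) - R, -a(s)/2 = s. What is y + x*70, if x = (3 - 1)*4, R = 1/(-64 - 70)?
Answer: 76381/134 ≈ 570.01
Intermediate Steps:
a(s) = -2*s
R = -1/134 (R = 1/(-134) = -1/134 ≈ -0.0074627)
x = 8 (x = 2*4 = 8)
y = 1341/134 (y = -2*(-5) - 1*(-1/134) = 10 + 1/134 = 1341/134 ≈ 10.007)
y + x*70 = 1341/134 + 8*70 = 1341/134 + 560 = 76381/134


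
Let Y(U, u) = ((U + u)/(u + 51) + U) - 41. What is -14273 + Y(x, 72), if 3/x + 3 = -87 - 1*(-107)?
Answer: -9976326/697 ≈ -14313.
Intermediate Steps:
x = 3/17 (x = 3/(-3 + (-87 - 1*(-107))) = 3/(-3 + (-87 + 107)) = 3/(-3 + 20) = 3/17 ≈ 0.17647)
Y(U, u) = -41 + U + (U + u)/(51 + u) (Y(U, u) = ((U + u)/(51 + u) + U) - 41 = (U + (U + u)/(51 + u)) - 41 = -41 + U + (U + u)/(51 + u))
-14273 + Y(x, 72) = -14273 + (-2091 - 40*72 + 52*(3/17) + (3/17)*72)/(51 + 72) = -14273 + (-2091 - 2880 + 156/17 + 216/17)/123 = -14273 + (1/123)*(-84135/17) = -14273 - 28045/697 = -9976326/697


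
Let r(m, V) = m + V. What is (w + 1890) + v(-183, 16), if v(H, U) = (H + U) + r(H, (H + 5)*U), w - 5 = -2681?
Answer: -3984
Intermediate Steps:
w = -2676 (w = 5 - 2681 = -2676)
r(m, V) = V + m
v(H, U) = U + 2*H + U*(5 + H) (v(H, U) = (H + U) + ((H + 5)*U + H) = (H + U) + ((5 + H)*U + H) = (H + U) + (U*(5 + H) + H) = (H + U) + (H + U*(5 + H)) = U + 2*H + U*(5 + H))
(w + 1890) + v(-183, 16) = (-2676 + 1890) + (16 + 2*(-183) + 16*(5 - 183)) = -786 + (16 - 366 + 16*(-178)) = -786 + (16 - 366 - 2848) = -786 - 3198 = -3984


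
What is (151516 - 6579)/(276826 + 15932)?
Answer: 144937/292758 ≈ 0.49507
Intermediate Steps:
(151516 - 6579)/(276826 + 15932) = 144937/292758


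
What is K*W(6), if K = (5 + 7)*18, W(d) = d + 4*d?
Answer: 6480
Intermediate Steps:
W(d) = 5*d
K = 216 (K = 12*18 = 216)
K*W(6) = 216*(5*6) = 216*30 = 6480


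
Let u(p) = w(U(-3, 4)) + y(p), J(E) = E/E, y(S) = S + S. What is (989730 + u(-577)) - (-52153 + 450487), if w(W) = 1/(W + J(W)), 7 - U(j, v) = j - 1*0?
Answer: 6492663/11 ≈ 5.9024e+5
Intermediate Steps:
U(j, v) = 7 - j (U(j, v) = 7 - (j - 1*0) = 7 - (j + 0) = 7 - j)
y(S) = 2*S
J(E) = 1
w(W) = 1/(1 + W) (w(W) = 1/(W + 1) = 1/(1 + W))
u(p) = 1/11 + 2*p (u(p) = 1/(1 + (7 - 1*(-3))) + 2*p = 1/(1 + (7 + 3)) + 2*p = 1/(1 + 10) + 2*p = 1/11 + 2*p)
(989730 + u(-577)) - (-52153 + 450487) = (989730 + (1/11 + 2*(-577))) - (-52153 + 450487) = (989730 + (1/11 - 1154)) - 1*398334 = (989730 - 12693/11) - 398334 = 10874337/11 - 398334 = 6492663/11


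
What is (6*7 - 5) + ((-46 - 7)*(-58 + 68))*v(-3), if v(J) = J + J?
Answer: 3217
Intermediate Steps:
v(J) = 2*J
(6*7 - 5) + ((-46 - 7)*(-58 + 68))*v(-3) = (6*7 - 5) + ((-46 - 7)*(-58 + 68))*(2*(-3)) = (42 - 5) - 53*10*(-6) = 37 - 530*(-6) = 37 + 3180 = 3217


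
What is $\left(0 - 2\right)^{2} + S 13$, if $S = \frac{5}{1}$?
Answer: $69$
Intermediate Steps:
$S = 5$ ($S = 5 \cdot 1 = 5$)
$\left(0 - 2\right)^{2} + S 13 = \left(0 - 2\right)^{2} + 5 \cdot 13 = \left(-2\right)^{2} + 65 = 4 + 65 = 69$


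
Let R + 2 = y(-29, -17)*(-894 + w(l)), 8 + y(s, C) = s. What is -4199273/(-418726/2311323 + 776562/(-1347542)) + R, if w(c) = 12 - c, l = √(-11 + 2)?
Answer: 939718518563450671/168509748787 + 111*I ≈ 5.5766e+6 + 111.0*I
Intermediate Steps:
y(s, C) = -8 + s
l = 3*I (l = √(-9) = 3*I ≈ 3.0*I)
R = 32632 + 111*I (R = -2 + (-8 - 29)*(-894 + (12 - 3*I)) = -2 - 37*(-894 + (12 - 3*I)) = -2 - 37*(-882 - 3*I) = -2 + (32634 + 111*I) = 32632 + 111*I ≈ 32632.0 + 111.0*I)
-4199273/(-418726/2311323 + 776562/(-1347542)) + R = -4199273/(-418726/2311323 + 776562/(-1347542)) + (32632 + 111*I) = -4199273/(-418726*1/2311323 + 776562*(-1/1347542)) + (32632 + 111*I) = -4199273/(-59818/330189 - 388281/673771) + (32632 + 111*I) = -4199273/(-168509748787/222471772719) + (32632 + 111*I) = -4199273*(-222471772719/168509748787) + (32632 + 111*I) = 934219708441033287/168509748787 + (32632 + 111*I) = 939718518563450671/168509748787 + 111*I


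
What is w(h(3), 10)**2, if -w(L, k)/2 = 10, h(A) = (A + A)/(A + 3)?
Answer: 400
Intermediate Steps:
h(A) = 2*A/(3 + A) (h(A) = (2*A)/(3 + A) = 2*A/(3 + A))
w(L, k) = -20 (w(L, k) = -2*10 = -20)
w(h(3), 10)**2 = (-20)**2 = 400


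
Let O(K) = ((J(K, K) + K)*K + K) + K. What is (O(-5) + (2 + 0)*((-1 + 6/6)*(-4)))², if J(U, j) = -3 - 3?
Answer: 2025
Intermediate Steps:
J(U, j) = -6
O(K) = 2*K + K*(-6 + K) (O(K) = ((-6 + K)*K + K) + K = (K*(-6 + K) + K) + K = (K + K*(-6 + K)) + K = 2*K + K*(-6 + K))
(O(-5) + (2 + 0)*((-1 + 6/6)*(-4)))² = (-5*(-4 - 5) + (2 + 0)*((-1 + 6/6)*(-4)))² = (-5*(-9) + 2*((-1 + 6*(⅙))*(-4)))² = (45 + 2*((-1 + 1)*(-4)))² = (45 + 2*(0*(-4)))² = (45 + 2*0)² = (45 + 0)² = 45² = 2025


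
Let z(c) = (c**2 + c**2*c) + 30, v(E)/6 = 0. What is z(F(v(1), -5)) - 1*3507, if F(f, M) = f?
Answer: -3477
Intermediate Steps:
v(E) = 0 (v(E) = 6*0 = 0)
z(c) = 30 + c**2 + c**3 (z(c) = (c**2 + c**3) + 30 = 30 + c**2 + c**3)
z(F(v(1), -5)) - 1*3507 = (30 + 0**2 + 0**3) - 1*3507 = (30 + 0 + 0) - 3507 = 30 - 3507 = -3477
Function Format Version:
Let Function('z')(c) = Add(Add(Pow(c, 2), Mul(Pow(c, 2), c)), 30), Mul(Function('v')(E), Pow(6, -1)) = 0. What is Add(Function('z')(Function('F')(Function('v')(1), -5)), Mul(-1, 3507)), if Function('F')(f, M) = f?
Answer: -3477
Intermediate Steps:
Function('v')(E) = 0 (Function('v')(E) = Mul(6, 0) = 0)
Function('z')(c) = Add(30, Pow(c, 2), Pow(c, 3)) (Function('z')(c) = Add(Add(Pow(c, 2), Pow(c, 3)), 30) = Add(30, Pow(c, 2), Pow(c, 3)))
Add(Function('z')(Function('F')(Function('v')(1), -5)), Mul(-1, 3507)) = Add(Add(30, Pow(0, 2), Pow(0, 3)), Mul(-1, 3507)) = Add(Add(30, 0, 0), -3507) = Add(30, -3507) = -3477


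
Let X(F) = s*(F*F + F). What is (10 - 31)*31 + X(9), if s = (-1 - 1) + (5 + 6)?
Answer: 159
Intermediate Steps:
s = 9 (s = -2 + 11 = 9)
X(F) = 9*F + 9*F² (X(F) = 9*(F*F + F) = 9*(F² + F) = 9*(F + F²) = 9*F + 9*F²)
(10 - 31)*31 + X(9) = (10 - 31)*31 + 9*9*(1 + 9) = -21*31 + 9*9*10 = -651 + 810 = 159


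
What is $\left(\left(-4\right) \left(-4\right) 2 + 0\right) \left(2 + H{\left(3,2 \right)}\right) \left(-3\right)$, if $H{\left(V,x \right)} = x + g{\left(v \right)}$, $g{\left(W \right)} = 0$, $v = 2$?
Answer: $-384$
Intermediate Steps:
$H{\left(V,x \right)} = x$ ($H{\left(V,x \right)} = x + 0 = x$)
$\left(\left(-4\right) \left(-4\right) 2 + 0\right) \left(2 + H{\left(3,2 \right)}\right) \left(-3\right) = \left(\left(-4\right) \left(-4\right) 2 + 0\right) \left(2 + 2\right) \left(-3\right) = \left(16 \cdot 2 + 0\right) 4 \left(-3\right) = \left(32 + 0\right) \left(-12\right) = 32 \left(-12\right) = -384$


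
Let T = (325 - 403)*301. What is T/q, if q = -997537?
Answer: 23478/997537 ≈ 0.023536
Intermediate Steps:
T = -23478 (T = -78*301 = -23478)
T/q = -23478/(-997537) = -23478*(-1/997537) = 23478/997537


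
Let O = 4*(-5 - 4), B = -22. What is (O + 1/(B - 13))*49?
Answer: -8827/5 ≈ -1765.4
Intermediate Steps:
O = -36 (O = 4*(-9) = -36)
(O + 1/(B - 13))*49 = (-36 + 1/(-22 - 13))*49 = (-36 + 1/(-35))*49 = (-36 - 1/35)*49 = -1261/35*49 = -8827/5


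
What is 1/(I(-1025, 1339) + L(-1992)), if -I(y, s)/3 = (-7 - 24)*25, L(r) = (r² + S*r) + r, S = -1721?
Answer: 1/7396629 ≈ 1.3520e-7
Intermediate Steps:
L(r) = r² - 1720*r (L(r) = (r² - 1721*r) + r = r² - 1720*r)
I(y, s) = 2325 (I(y, s) = -3*(-7 - 24)*25 = -(-93)*25 = -3*(-775) = 2325)
1/(I(-1025, 1339) + L(-1992)) = 1/(2325 - 1992*(-1720 - 1992)) = 1/(2325 - 1992*(-3712)) = 1/(2325 + 7394304) = 1/7396629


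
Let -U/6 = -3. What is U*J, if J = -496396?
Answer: -8935128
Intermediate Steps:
U = 18 (U = -6*(-3) = 18)
U*J = 18*(-496396) = -8935128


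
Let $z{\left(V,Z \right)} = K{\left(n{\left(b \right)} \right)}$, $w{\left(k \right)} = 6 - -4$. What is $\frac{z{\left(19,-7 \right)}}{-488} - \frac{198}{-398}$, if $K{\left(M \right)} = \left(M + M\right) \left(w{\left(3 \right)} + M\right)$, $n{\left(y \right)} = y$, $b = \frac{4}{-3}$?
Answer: $\frac{59525}{109251} \approx 0.54485$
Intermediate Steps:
$b = - \frac{4}{3}$ ($b = 4 \left(- \frac{1}{3}\right) = - \frac{4}{3} \approx -1.3333$)
$w{\left(k \right)} = 10$ ($w{\left(k \right)} = 6 + 4 = 10$)
$K{\left(M \right)} = 2 M \left(10 + M\right)$ ($K{\left(M \right)} = \left(M + M\right) \left(10 + M\right) = 2 M \left(10 + M\right)$)
$z{\left(V,Z \right)} = - \frac{208}{9}$ ($z{\left(V,Z \right)} = 2 \left(- \frac{4}{3}\right) \left(10 - \frac{4}{3}\right) = 2 \left(- \frac{4}{3}\right) \frac{26}{3} = - \frac{208}{9}$)
$\frac{z{\left(19,-7 \right)}}{-488} - \frac{198}{-398} = - \frac{208}{9 \left(-488\right)} - \frac{198}{-398} = \left(- \frac{208}{9}\right) \left(- \frac{1}{488}\right) - - \frac{99}{199} = \frac{26}{549} + \frac{99}{199} = \frac{59525}{109251}$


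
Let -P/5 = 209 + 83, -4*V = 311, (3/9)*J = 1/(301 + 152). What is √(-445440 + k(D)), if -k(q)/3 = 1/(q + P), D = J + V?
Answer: 2*I*√10674027536849911/309599 ≈ 667.41*I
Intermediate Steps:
J = 1/151 (J = 3/(301 + 152) = 3/453 = 3*(1/453) = 1/151 ≈ 0.0066225)
V = -311/4 (V = -¼*311 = -311/4 ≈ -77.750)
D = -46957/604 (D = 1/151 - 311/4 = -46957/604 ≈ -77.743)
P = -1460 (P = -5*(209 + 83) = -5*292 = -1460)
k(q) = -3/(-1460 + q) (k(q) = -3/(q - 1460) = -3/(-1460 + q))
√(-445440 + k(D)) = √(-445440 - 3/(-1460 - 46957/604)) = √(-445440 - 3/(-928797/604)) = √(-445440 - 3*(-604/928797)) = √(-445440 + 604/309599) = √(-137907777956/309599) = 2*I*√10674027536849911/309599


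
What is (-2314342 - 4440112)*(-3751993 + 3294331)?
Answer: 3091256926548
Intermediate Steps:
(-2314342 - 4440112)*(-3751993 + 3294331) = -6754454*(-457662) = 3091256926548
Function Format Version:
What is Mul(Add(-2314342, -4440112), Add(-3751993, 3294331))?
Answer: 3091256926548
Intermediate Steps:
Mul(Add(-2314342, -4440112), Add(-3751993, 3294331)) = Mul(-6754454, -457662) = 3091256926548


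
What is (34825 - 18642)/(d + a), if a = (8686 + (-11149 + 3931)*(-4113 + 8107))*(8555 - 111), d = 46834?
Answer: -16183/243356083830 ≈ -6.6499e-8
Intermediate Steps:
a = -243356130664 (a = (8686 - 7218*3994)*8444 = (8686 - 28828692)*8444 = -28820006*8444 = -243356130664)
(34825 - 18642)/(d + a) = (34825 - 18642)/(46834 - 243356130664) = 16183/(-243356083830) = 16183*(-1/243356083830) = -16183/243356083830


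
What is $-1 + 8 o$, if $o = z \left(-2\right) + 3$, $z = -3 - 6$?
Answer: $167$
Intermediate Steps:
$z = -9$ ($z = -3 - 6 = -9$)
$o = 21$ ($o = \left(-9\right) \left(-2\right) + 3 = 18 + 3 = 21$)
$-1 + 8 o = -1 + 8 \cdot 21 = -1 + 168 = 167$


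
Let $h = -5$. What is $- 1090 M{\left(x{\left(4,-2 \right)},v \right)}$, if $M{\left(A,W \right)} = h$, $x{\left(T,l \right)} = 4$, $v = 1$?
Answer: $5450$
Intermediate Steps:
$M{\left(A,W \right)} = -5$
$- 1090 M{\left(x{\left(4,-2 \right)},v \right)} = \left(-1090\right) \left(-5\right) = 5450$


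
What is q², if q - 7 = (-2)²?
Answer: 121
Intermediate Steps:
q = 11 (q = 7 + (-2)² = 7 + 4 = 11)
q² = 11² = 121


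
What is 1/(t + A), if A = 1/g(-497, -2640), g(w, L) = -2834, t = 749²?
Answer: 2834/1589876833 ≈ 1.7825e-6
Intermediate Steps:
t = 561001
A = -1/2834 (A = 1/(-2834) = -1/2834 ≈ -0.00035286)
1/(t + A) = 1/(561001 - 1/2834) = 1/(1589876833/2834) = 2834/1589876833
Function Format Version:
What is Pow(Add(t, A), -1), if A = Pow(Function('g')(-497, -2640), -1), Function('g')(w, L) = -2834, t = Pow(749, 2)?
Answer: Rational(2834, 1589876833) ≈ 1.7825e-6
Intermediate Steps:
t = 561001
A = Rational(-1, 2834) (A = Pow(-2834, -1) = Rational(-1, 2834) ≈ -0.00035286)
Pow(Add(t, A), -1) = Pow(Add(561001, Rational(-1, 2834)), -1) = Pow(Rational(1589876833, 2834), -1) = Rational(2834, 1589876833)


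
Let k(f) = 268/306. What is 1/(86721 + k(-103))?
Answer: 153/13268447 ≈ 1.1531e-5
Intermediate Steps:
k(f) = 134/153 (k(f) = 268*(1/306) = 134/153)
1/(86721 + k(-103)) = 1/(86721 + 134/153) = 1/(13268447/153) = 153/13268447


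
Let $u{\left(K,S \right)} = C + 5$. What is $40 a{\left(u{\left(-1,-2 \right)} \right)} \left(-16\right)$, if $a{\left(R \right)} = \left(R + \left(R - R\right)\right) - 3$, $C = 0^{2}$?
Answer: $-1280$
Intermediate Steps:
$C = 0$
$u{\left(K,S \right)} = 5$ ($u{\left(K,S \right)} = 0 + 5 = 5$)
$a{\left(R \right)} = -3 + R$ ($a{\left(R \right)} = \left(R + 0\right) - 3 = R - 3 = -3 + R$)
$40 a{\left(u{\left(-1,-2 \right)} \right)} \left(-16\right) = 40 \left(-3 + 5\right) \left(-16\right) = 40 \cdot 2 \left(-16\right) = 80 \left(-16\right) = -1280$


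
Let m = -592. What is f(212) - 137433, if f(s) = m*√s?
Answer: -137433 - 1184*√53 ≈ -1.4605e+5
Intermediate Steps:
f(s) = -592*√s
f(212) - 137433 = -1184*√53 - 137433 = -137433 - 1184*√53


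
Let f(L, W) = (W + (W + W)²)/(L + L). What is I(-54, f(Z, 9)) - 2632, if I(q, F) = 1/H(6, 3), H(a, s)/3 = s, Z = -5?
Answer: -23687/9 ≈ -2631.9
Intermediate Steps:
f(L, W) = (W + 4*W²)/(2*L) (f(L, W) = (W + (2*W)²)/((2*L)) = (W + 4*W²)*(1/(2*L)) = (W + 4*W²)/(2*L))
H(a, s) = 3*s
I(q, F) = ⅑ (I(q, F) = 1/(3*3) = 1/9 = ⅑)
I(-54, f(Z, 9)) - 2632 = ⅑ - 2632 = -23687/9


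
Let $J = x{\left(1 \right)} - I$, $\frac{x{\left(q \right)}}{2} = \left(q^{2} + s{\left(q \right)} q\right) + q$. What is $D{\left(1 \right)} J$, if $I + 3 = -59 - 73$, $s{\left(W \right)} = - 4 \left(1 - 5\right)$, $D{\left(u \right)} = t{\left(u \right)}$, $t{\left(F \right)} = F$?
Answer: $171$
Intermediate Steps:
$D{\left(u \right)} = u$
$s{\left(W \right)} = 16$ ($s{\left(W \right)} = \left(-4\right) \left(-4\right) = 16$)
$x{\left(q \right)} = 2 q^{2} + 34 q$ ($x{\left(q \right)} = 2 \left(\left(q^{2} + 16 q\right) + q\right) = 2 \left(q^{2} + 17 q\right) = 2 q^{2} + 34 q$)
$I = -135$ ($I = -3 - 132 = -135$)
$J = 171$ ($J = 2 \cdot 1 \left(17 + 1\right) - -135 = 2 \cdot 1 \cdot 18 + 135 = 36 + 135 = 171$)
$D{\left(1 \right)} J = 1 \cdot 171 = 171$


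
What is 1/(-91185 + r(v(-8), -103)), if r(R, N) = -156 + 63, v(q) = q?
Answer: -1/91278 ≈ -1.0956e-5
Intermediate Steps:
r(R, N) = -93
1/(-91185 + r(v(-8), -103)) = 1/(-91185 - 93) = 1/(-91278) = -1/91278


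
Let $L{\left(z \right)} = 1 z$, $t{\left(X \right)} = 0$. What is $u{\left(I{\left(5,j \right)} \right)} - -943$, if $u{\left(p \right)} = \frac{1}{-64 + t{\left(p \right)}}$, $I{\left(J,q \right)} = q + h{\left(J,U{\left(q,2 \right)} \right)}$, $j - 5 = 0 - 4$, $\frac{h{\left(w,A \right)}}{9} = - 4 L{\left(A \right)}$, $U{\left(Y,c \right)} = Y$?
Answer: $\frac{60351}{64} \approx 942.98$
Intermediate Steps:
$L{\left(z \right)} = z$
$h{\left(w,A \right)} = - 36 A$ ($h{\left(w,A \right)} = 9 \left(- 4 A\right) = - 36 A$)
$j = 1$ ($j = 5 + \left(0 - 4\right) = 5 - 4 = 1$)
$I{\left(J,q \right)} = - 35 q$ ($I{\left(J,q \right)} = q - 36 q = - 35 q$)
$u{\left(p \right)} = - \frac{1}{64}$ ($u{\left(p \right)} = \frac{1}{-64 + 0} = \frac{1}{-64} = - \frac{1}{64}$)
$u{\left(I{\left(5,j \right)} \right)} - -943 = - \frac{1}{64} - -943 = - \frac{1}{64} + 943 = \frac{60351}{64}$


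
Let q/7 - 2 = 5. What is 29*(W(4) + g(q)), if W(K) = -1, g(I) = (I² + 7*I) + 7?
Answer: 79750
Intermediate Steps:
q = 49 (q = 14 + 7*5 = 14 + 35 = 49)
g(I) = 7 + I² + 7*I
29*(W(4) + g(q)) = 29*(-1 + (7 + 49² + 7*49)) = 29*(-1 + (7 + 2401 + 343)) = 29*(-1 + 2751) = 29*2750 = 79750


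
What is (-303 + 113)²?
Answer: 36100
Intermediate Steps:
(-303 + 113)² = (-190)² = 36100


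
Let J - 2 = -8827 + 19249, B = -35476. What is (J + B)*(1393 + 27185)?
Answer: -715936056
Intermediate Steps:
J = 10424 (J = 2 + (-8827 + 19249) = 2 + 10422 = 10424)
(J + B)*(1393 + 27185) = (10424 - 35476)*(1393 + 27185) = -25052*28578 = -715936056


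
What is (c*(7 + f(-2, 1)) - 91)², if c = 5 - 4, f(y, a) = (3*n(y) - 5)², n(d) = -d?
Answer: 6889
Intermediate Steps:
f(y, a) = (-5 - 3*y)² (f(y, a) = (3*(-y) - 5)² = (-3*y - 5)² = (-5 - 3*y)²)
c = 1 (c = 5 - 4*1 = 5 - 4 = 1)
(c*(7 + f(-2, 1)) - 91)² = (1*(7 + (5 + 3*(-2))²) - 91)² = (1*(7 + (5 - 6)²) - 91)² = (1*(7 + (-1)²) - 91)² = (1*(7 + 1) - 91)² = (1*8 - 91)² = (8 - 91)² = (-83)² = 6889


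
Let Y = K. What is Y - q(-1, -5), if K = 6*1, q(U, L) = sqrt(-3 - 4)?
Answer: 6 - I*sqrt(7) ≈ 6.0 - 2.6458*I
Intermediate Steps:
q(U, L) = I*sqrt(7) (q(U, L) = sqrt(-7) = I*sqrt(7))
K = 6
Y = 6
Y - q(-1, -5) = 6 - I*sqrt(7)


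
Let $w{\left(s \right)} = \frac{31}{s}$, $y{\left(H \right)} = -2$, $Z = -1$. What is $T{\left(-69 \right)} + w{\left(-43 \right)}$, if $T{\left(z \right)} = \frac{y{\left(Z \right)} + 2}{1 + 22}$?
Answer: $- \frac{31}{43} \approx -0.72093$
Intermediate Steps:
$T{\left(z \right)} = 0$ ($T{\left(z \right)} = \frac{-2 + 2}{1 + 22} = \frac{0}{23} = 0 \cdot \frac{1}{23} = 0$)
$T{\left(-69 \right)} + w{\left(-43 \right)} = 0 + \frac{31}{-43} = 0 + 31 \left(- \frac{1}{43}\right) = 0 - \frac{31}{43} = - \frac{31}{43}$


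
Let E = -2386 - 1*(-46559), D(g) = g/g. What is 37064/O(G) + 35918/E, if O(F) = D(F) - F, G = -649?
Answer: 830287386/14356225 ≈ 57.835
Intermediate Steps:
D(g) = 1
O(F) = 1 - F
E = 44173 (E = -2386 + 46559 = 44173)
37064/O(G) + 35918/E = 37064/(1 - 1*(-649)) + 35918/44173 = 37064/(1 + 649) + 35918*(1/44173) = 37064/650 + 35918/44173 = 37064*(1/650) + 35918/44173 = 18532/325 + 35918/44173 = 830287386/14356225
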